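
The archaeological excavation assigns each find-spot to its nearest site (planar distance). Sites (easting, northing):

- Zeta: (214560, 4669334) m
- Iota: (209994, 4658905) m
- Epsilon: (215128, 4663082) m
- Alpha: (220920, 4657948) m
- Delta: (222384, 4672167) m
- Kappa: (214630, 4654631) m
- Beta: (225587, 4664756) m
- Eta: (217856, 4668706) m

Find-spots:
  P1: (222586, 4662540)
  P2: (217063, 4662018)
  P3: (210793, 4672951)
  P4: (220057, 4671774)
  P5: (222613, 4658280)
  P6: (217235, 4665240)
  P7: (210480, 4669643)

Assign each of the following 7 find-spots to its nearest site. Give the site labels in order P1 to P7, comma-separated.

Beta, Epsilon, Zeta, Delta, Alpha, Epsilon, Zeta

P1 → Beta (d²=13916657.00)
P2 → Epsilon (d²=4876321.00)
P3 → Zeta (d²=27272978.00)
P4 → Delta (d²=5569378.00)
P5 → Alpha (d²=2976473.00)
P6 → Epsilon (d²=9096413.00)
P7 → Zeta (d²=16741881.00)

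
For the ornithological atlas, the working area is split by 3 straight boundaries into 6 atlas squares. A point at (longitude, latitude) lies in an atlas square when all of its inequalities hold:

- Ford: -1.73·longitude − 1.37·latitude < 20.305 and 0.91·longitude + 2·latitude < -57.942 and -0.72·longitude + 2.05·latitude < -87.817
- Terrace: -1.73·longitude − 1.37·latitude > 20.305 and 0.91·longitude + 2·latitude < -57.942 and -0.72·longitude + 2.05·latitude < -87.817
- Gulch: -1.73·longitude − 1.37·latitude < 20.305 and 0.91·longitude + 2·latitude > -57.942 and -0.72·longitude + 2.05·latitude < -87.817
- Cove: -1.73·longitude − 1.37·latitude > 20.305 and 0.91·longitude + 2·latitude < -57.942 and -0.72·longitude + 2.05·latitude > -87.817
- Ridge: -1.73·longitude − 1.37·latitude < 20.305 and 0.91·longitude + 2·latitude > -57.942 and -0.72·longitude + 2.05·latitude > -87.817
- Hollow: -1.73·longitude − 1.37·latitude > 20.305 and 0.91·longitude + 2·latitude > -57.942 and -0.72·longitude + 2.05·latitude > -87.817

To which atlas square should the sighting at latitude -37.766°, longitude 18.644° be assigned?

Ford

-1.73·18.644 − 1.37·-37.766 = 19.485, which is < 20.305
0.91·18.644 + 2·-37.766 = -58.566, which is < -57.942
-0.72·18.644 + 2.05·-37.766 = -90.844, which is < -87.817
This sign pattern matches Ford.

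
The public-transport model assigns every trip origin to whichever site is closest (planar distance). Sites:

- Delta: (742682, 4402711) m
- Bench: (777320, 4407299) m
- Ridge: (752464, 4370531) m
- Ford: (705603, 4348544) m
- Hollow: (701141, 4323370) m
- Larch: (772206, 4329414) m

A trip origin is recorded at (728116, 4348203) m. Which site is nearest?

Squared distances to each site:
Delta: 3183290420.000; Bench: 5913370832.000; Ridge: 1091364688.000; Ford: 506951450.000; Hollow: 1344328514.000; Larch: 2296954621.000.
Minimum at Ford.

Ford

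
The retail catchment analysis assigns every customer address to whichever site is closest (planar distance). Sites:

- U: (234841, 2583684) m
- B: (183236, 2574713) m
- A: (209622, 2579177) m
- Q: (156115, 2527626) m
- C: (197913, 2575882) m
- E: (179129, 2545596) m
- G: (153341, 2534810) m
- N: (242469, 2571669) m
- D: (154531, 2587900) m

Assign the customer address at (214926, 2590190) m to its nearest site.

Squared distances to each site:
U: 438935261.000; B: 1243793629.000; A: 149418585.000; Q: 7372987817.000; C: 494161033.000; E: 3270050045.000; G: 6859656625.000; N: 1101644290.000; D: 3652800125.000.
Minimum at A.

A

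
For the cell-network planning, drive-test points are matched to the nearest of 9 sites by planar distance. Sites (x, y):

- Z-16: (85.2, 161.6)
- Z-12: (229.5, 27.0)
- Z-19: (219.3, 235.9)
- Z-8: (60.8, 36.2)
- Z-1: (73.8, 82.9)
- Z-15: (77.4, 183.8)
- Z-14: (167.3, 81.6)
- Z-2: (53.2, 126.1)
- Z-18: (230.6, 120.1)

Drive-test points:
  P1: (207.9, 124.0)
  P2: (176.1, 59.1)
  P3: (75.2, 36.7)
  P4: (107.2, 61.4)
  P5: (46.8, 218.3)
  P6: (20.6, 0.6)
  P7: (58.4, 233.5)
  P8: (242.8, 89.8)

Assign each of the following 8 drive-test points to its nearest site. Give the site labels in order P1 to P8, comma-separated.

Z-18, Z-14, Z-8, Z-1, Z-15, Z-8, Z-15, Z-18

P1 → Z-18 (d²=530.50)
P2 → Z-14 (d²=583.69)
P3 → Z-8 (d²=207.61)
P4 → Z-1 (d²=1577.81)
P5 → Z-15 (d²=2126.61)
P6 → Z-8 (d²=2883.40)
P7 → Z-15 (d²=2831.09)
P8 → Z-18 (d²=1066.93)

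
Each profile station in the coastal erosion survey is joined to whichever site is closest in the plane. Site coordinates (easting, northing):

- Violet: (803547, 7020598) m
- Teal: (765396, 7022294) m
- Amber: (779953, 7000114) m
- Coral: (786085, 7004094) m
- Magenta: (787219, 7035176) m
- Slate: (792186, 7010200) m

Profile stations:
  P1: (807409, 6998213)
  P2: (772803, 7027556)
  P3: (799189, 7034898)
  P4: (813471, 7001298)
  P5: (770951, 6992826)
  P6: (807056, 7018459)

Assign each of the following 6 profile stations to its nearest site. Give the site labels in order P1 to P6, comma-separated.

P1 → Slate (d²=375427898.00)
P2 → Teal (d²=82552293.00)
P3 → Magenta (d²=143358184.00)
P4 → Violet (d²=470975776.00)
P5 → Amber (d²=134150948.00)
P6 → Violet (d²=16888402.00)

Slate, Teal, Magenta, Violet, Amber, Violet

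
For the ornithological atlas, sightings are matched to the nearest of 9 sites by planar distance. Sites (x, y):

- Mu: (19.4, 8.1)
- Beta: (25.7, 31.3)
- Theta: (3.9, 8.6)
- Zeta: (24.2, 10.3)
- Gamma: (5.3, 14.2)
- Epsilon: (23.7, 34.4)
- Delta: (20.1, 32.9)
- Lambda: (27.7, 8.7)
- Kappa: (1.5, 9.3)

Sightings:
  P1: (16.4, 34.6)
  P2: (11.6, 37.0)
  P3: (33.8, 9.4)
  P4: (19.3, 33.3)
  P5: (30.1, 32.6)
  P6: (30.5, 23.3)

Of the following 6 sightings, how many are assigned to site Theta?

0

P1 → Delta
P2 → Delta
P3 → Lambda
P4 → Delta
P5 → Beta
P6 → Beta
0 of the 6 go to Theta.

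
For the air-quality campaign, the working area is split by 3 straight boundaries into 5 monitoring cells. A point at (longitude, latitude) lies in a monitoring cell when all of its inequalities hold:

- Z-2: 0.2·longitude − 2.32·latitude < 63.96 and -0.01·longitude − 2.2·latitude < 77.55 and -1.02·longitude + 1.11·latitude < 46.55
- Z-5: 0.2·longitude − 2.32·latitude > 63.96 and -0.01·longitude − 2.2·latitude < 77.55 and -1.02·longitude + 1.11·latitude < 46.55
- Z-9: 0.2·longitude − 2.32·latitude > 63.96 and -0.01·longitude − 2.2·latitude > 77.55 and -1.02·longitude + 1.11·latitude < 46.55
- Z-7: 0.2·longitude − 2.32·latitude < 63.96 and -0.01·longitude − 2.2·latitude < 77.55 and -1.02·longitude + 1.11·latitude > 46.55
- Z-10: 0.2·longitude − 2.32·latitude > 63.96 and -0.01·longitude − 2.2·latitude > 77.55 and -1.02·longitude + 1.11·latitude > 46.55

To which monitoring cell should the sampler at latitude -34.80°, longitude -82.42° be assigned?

Z-5

0.2·-82.42 − 2.32·-34.80 = 64.252, which is > 63.96
-0.01·-82.42 − 2.2·-34.80 = 77.384, which is < 77.55
-1.02·-82.42 + 1.11·-34.80 = 45.440, which is < 46.55
This sign pattern matches Z-5.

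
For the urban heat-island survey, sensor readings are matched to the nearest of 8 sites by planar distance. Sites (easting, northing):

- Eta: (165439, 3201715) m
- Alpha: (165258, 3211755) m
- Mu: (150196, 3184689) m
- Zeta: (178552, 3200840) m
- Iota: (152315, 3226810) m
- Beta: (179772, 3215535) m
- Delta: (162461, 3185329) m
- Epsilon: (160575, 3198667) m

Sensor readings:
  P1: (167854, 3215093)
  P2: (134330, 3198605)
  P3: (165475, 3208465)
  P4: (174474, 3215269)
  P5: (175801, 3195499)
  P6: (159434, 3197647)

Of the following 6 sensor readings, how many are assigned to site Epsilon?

1

P1 → Alpha
P2 → Mu
P3 → Alpha
P4 → Beta
P5 → Zeta
P6 → Epsilon
1 of the 6 goes to Epsilon.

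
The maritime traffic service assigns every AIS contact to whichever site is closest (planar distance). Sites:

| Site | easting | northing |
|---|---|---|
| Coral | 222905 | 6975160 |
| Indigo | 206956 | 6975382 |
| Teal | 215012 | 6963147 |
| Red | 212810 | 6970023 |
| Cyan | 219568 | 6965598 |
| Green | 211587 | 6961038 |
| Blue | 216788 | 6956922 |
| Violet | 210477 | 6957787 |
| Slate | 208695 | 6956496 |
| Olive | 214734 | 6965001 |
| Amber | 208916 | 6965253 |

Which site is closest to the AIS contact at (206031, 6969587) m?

Squared distances to each site:
Coral: 315790205.000; Indigo: 34437650.000; Teal: 122131961.000; Red: 46144937.000; Cyan: 199162490.000; Green: 103954537.000; Blue: 276115274.000; Violet: 159006916.000; Slate: 178471177.000; Olive: 96773605.000; Amber: 27106781.000.
Minimum at Amber.

Amber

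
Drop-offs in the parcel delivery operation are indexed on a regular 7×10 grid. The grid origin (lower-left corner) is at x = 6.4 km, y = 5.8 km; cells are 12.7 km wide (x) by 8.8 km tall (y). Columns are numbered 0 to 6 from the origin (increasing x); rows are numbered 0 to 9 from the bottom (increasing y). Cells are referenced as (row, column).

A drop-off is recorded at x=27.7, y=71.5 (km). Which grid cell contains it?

Column index: ⌊(27.7 − 6.4) / 12.7⌋ = ⌊1.677⌋ = 1
Row offset from origin: ⌊(71.5 − 5.8) / 8.8⌋ = ⌊7.466⌋ = 7 → row 7

(7, 1)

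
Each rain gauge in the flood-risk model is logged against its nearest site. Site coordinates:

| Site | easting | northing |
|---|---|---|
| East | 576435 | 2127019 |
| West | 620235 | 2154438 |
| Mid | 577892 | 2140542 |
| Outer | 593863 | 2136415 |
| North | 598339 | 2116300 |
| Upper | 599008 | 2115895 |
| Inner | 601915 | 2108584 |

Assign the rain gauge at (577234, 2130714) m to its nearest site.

Squared distances to each site:
East: 14291426.000; West: 2411914177.000; Mid: 97022548.000; Outer: 309025042.000; North: 653184421.000; Upper: 693709837.000; Inner: 1098888661.000.
Minimum at East.

East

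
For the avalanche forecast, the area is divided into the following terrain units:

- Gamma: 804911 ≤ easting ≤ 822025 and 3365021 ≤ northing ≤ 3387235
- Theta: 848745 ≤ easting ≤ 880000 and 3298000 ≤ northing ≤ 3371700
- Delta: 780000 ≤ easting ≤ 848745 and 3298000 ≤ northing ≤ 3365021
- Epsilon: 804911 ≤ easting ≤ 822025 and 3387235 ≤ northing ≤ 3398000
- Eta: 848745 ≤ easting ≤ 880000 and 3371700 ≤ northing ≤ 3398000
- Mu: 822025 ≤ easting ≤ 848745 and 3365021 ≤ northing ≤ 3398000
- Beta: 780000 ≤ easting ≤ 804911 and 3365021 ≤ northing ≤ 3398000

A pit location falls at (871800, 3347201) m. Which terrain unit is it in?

The point has easting = 871800 and northing = 3347201.
Only Theta satisfies 848745 ≤ easting ≤ 880000 and 3298000 ≤ northing ≤ 3371700.

Theta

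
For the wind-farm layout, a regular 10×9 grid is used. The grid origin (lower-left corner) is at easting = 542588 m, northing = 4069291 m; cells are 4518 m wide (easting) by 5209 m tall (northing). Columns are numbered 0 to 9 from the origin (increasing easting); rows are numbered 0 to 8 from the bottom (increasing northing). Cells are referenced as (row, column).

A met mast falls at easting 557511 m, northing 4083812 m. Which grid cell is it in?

(2, 3)

Column index: ⌊(557511 − 542588) / 4518⌋ = ⌊3.303⌋ = 3
Row offset from origin: ⌊(4083812 − 4069291) / 5209⌋ = ⌊2.788⌋ = 2 → row 2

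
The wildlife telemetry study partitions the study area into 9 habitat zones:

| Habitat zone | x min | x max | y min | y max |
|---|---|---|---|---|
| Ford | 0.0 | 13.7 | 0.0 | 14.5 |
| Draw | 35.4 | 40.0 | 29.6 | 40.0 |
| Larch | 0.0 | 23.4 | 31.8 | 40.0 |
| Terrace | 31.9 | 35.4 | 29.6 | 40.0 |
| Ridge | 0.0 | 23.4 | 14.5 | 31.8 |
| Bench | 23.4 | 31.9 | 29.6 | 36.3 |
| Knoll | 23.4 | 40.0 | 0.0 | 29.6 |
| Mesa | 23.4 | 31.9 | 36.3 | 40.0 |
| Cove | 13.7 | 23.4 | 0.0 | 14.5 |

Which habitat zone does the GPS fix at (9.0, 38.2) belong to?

Larch

The point has x = 9.0 and y = 38.2.
Only Larch satisfies 0.0 ≤ x ≤ 23.4 and 31.8 ≤ y ≤ 40.0.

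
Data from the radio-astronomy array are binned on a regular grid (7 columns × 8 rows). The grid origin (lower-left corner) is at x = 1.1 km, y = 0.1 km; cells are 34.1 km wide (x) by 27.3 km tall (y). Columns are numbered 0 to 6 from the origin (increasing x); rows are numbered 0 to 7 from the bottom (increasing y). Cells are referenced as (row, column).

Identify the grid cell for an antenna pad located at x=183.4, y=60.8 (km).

(2, 5)

Column index: ⌊(183.4 − 1.1) / 34.1⌋ = ⌊5.346⌋ = 5
Row offset from origin: ⌊(60.8 − 0.1) / 27.3⌋ = ⌊2.223⌋ = 2 → row 2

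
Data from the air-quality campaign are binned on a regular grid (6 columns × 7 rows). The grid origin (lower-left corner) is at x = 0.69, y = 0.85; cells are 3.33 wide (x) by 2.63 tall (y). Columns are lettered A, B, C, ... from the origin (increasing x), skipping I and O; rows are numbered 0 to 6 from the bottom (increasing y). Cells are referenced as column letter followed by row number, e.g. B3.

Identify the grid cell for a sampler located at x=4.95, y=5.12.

B1

Column index: ⌊(4.95 − 0.69) / 3.33⌋ = ⌊1.279⌋ = 1 → column B
Row offset from origin: ⌊(5.12 − 0.85) / 2.63⌋ = ⌊1.624⌋ = 1 → row 1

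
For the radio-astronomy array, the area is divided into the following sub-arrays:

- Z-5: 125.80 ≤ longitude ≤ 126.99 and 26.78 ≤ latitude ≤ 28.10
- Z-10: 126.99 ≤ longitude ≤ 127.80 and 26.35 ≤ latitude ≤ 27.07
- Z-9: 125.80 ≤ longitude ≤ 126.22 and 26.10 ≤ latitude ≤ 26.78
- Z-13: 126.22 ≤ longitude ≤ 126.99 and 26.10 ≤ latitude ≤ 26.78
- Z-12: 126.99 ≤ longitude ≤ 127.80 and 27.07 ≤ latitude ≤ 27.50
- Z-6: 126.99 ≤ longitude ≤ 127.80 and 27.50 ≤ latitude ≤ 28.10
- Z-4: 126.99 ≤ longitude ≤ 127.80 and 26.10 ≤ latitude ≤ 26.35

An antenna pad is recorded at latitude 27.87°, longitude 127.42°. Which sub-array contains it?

Z-6

The point has longitude = 127.42 and latitude = 27.87.
Only Z-6 satisfies 126.99 ≤ longitude ≤ 127.80 and 27.50 ≤ latitude ≤ 28.10.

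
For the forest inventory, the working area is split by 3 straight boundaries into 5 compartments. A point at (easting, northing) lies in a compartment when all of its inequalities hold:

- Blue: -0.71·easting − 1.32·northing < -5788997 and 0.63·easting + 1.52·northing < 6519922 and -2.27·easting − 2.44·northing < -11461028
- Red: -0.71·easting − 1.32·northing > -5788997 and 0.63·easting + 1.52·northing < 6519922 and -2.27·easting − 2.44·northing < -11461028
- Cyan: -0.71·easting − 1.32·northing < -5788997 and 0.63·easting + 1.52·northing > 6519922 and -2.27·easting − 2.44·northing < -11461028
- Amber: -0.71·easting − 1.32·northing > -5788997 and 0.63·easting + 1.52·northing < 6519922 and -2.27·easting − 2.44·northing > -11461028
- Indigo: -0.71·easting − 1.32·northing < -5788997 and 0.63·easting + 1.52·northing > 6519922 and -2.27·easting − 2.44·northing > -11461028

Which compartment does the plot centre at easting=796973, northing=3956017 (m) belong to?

Red

-0.71·796973 − 1.32·3956017 = -5787793.270, which is > -5788997
0.63·796973 + 1.52·3956017 = 6515238.830, which is < 6519922
-2.27·796973 − 2.44·3956017 = -11461810.190, which is < -11461028
This sign pattern matches Red.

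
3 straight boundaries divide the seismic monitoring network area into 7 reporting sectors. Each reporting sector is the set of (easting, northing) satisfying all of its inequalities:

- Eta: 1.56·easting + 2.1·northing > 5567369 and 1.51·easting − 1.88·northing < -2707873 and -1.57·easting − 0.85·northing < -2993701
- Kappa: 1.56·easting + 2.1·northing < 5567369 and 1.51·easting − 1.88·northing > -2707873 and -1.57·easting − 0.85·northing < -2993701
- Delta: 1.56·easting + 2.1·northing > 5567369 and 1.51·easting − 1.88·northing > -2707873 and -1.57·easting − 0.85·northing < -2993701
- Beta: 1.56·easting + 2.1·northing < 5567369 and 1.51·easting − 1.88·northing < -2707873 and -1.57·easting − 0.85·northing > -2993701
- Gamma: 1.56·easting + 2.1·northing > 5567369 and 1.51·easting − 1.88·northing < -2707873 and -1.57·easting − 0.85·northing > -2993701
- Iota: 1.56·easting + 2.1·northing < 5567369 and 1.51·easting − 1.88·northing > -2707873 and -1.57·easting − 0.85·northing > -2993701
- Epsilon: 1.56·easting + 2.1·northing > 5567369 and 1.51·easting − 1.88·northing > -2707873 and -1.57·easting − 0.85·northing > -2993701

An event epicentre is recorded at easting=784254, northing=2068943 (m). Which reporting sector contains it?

Epsilon

1.56·784254 + 2.1·2068943 = 5568216.540, which is > 5567369
1.51·784254 − 1.88·2068943 = -2705389.300, which is > -2707873
-1.57·784254 − 0.85·2068943 = -2989880.330, which is > -2993701
This sign pattern matches Epsilon.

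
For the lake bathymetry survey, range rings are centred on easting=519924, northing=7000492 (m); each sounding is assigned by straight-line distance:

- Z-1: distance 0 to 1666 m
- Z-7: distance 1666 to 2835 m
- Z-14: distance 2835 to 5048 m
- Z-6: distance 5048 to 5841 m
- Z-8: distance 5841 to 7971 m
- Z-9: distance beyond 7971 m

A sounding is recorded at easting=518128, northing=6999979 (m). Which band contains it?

Distance = √((518128−519924)² + (6999979−7000492)²) = √(3225616.000 + 263169.000) = 1867.829 m.
1666 ≤ 1867.829 < 2835 → Z-7.

Z-7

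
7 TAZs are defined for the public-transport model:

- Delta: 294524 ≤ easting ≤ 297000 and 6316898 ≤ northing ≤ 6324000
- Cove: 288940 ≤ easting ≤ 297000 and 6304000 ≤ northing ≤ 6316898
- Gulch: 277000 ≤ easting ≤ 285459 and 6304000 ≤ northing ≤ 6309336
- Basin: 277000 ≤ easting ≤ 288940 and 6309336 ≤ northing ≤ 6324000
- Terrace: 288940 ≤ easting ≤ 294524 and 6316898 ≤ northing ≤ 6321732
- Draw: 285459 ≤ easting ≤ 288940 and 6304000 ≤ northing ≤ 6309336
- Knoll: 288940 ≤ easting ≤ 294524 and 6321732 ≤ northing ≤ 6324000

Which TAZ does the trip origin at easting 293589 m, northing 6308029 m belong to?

The point has easting = 293589 and northing = 6308029.
Only Cove satisfies 288940 ≤ easting ≤ 297000 and 6304000 ≤ northing ≤ 6316898.

Cove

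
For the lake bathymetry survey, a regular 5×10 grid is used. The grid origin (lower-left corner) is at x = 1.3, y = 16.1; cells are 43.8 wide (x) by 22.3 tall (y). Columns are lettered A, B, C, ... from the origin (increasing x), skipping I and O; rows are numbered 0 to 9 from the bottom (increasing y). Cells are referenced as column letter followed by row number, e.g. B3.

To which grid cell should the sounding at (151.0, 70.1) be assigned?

D2

Column index: ⌊(151.0 − 1.3) / 43.8⌋ = ⌊3.418⌋ = 3 → column D
Row offset from origin: ⌊(70.1 − 16.1) / 22.3⌋ = ⌊2.422⌋ = 2 → row 2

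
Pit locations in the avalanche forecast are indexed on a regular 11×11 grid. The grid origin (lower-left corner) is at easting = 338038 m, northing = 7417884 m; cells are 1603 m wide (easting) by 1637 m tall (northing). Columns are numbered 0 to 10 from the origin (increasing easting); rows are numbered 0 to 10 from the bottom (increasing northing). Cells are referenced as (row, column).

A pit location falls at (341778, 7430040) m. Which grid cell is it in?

Column index: ⌊(341778 − 338038) / 1603⌋ = ⌊2.333⌋ = 2
Row offset from origin: ⌊(7430040 − 7417884) / 1637⌋ = ⌊7.426⌋ = 7 → row 7

(7, 2)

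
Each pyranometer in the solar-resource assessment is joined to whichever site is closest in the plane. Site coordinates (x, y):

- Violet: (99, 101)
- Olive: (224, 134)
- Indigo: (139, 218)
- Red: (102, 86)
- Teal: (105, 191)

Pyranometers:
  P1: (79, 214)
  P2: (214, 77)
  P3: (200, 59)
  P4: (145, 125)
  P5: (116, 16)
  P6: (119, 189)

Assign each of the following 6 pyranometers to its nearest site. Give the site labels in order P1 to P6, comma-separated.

P1 → Teal (d²=1205.00)
P2 → Olive (d²=3349.00)
P3 → Olive (d²=6201.00)
P4 → Violet (d²=2692.00)
P5 → Red (d²=5096.00)
P6 → Teal (d²=200.00)

Teal, Olive, Olive, Violet, Red, Teal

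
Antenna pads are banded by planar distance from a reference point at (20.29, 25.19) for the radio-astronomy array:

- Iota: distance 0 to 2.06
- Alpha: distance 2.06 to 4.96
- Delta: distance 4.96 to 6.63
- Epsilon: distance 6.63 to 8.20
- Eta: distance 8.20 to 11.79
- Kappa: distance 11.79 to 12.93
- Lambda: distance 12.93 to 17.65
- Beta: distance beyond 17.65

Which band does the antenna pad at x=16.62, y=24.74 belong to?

Alpha

Distance = √((16.62−20.29)² + (24.74−25.19)²) = √(13.469 + 0.203) = 3.697.
2.06 ≤ 3.697 < 4.96 → Alpha.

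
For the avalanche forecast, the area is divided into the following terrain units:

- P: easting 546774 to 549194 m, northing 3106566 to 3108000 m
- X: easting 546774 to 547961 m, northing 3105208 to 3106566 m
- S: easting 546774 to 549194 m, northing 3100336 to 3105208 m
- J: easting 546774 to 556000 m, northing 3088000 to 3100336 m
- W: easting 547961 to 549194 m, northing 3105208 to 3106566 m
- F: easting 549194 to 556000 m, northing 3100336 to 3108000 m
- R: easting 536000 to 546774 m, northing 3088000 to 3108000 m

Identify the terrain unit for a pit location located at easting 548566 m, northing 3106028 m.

The point has easting = 548566 and northing = 3106028.
Only W satisfies 547961 ≤ easting ≤ 549194 and 3105208 ≤ northing ≤ 3106566.

W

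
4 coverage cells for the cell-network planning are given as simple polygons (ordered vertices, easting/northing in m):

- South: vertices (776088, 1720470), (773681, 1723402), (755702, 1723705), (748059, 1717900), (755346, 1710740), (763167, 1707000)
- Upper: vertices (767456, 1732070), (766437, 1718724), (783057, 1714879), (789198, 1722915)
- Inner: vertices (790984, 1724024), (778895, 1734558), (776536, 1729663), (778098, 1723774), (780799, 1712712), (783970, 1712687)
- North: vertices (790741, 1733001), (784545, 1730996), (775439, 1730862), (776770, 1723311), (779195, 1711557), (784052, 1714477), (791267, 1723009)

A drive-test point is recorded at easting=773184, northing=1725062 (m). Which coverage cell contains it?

Cast a ray rightward from (773184, 1725062). For each polygon, the edges (by vertex number in listed order) whose endpoints lie on opposite sides of northing = 1725062, where each meets that height, and whether that is right or left of the point:
South: no edge straddles that height → 0 crossings.
Upper: 1–2 at easting≈766920.9 (left), 4–1 at easting≈784099.1 (right) → 1 crossing.
Inner: 1–2 at easting≈789792.8 (right), 3–4 at easting≈777756.4 (right) → 2 crossings.
North: 3–4 at easting≈776461.4 (right), 7–1 at easting≈791158.9 (right) → 2 crossings.
Only Upper has an odd count, so the point is inside Upper.

Upper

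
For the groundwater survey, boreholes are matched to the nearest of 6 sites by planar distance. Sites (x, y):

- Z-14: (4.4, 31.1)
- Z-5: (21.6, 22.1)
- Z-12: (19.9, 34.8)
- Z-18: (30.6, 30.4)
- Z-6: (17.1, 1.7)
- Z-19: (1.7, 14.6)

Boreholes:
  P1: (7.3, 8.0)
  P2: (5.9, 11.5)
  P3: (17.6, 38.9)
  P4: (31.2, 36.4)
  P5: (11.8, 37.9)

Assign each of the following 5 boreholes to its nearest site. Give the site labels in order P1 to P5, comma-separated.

Z-19, Z-19, Z-12, Z-18, Z-12

P1 → Z-19 (d²=74.92)
P2 → Z-19 (d²=27.25)
P3 → Z-12 (d²=22.10)
P4 → Z-18 (d²=36.36)
P5 → Z-12 (d²=75.22)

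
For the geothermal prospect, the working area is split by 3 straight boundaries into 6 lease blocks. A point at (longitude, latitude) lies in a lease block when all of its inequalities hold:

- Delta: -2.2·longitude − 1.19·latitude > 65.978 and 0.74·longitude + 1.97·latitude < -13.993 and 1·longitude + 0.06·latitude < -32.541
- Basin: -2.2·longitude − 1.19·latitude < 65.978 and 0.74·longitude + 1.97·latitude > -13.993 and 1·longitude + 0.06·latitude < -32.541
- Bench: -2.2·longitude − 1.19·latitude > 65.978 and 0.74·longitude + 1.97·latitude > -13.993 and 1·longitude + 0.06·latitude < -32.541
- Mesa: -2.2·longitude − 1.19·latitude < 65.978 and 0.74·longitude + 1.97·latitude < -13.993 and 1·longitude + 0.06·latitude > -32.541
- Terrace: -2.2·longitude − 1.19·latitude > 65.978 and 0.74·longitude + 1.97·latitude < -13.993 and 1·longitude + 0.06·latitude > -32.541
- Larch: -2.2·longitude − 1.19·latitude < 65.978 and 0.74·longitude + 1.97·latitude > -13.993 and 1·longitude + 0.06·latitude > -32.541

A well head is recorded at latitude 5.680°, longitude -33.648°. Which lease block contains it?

Bench

-2.2·-33.648 − 1.19·5.680 = 67.266, which is > 65.978
0.74·-33.648 + 1.97·5.680 = -13.710, which is > -13.993
1·-33.648 + 0.06·5.680 = -33.307, which is < -32.541
This sign pattern matches Bench.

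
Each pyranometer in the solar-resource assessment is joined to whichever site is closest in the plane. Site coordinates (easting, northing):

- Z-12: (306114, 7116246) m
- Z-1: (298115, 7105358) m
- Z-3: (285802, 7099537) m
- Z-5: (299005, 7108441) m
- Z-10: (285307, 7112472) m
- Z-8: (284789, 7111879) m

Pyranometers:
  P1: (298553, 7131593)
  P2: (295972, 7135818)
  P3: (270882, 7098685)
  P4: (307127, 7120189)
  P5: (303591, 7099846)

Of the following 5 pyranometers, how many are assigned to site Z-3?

1

P1 → Z-12
P2 → Z-12
P3 → Z-3
P4 → Z-12
P5 → Z-1
1 of the 5 goes to Z-3.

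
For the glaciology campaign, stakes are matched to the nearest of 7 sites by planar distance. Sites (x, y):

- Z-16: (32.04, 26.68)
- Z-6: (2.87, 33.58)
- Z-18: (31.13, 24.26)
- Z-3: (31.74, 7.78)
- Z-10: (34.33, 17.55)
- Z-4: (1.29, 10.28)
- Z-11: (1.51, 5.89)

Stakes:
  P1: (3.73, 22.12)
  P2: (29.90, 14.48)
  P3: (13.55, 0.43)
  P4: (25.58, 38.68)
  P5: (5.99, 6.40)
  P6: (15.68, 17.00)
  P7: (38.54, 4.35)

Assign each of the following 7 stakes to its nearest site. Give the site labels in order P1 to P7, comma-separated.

P1 → Z-6 (d²=132.07)
P2 → Z-10 (d²=29.05)
P3 → Z-11 (d²=174.77)
P4 → Z-16 (d²=185.73)
P5 → Z-11 (d²=20.33)
P6 → Z-4 (d²=252.23)
P7 → Z-3 (d²=58.00)

Z-6, Z-10, Z-11, Z-16, Z-11, Z-4, Z-3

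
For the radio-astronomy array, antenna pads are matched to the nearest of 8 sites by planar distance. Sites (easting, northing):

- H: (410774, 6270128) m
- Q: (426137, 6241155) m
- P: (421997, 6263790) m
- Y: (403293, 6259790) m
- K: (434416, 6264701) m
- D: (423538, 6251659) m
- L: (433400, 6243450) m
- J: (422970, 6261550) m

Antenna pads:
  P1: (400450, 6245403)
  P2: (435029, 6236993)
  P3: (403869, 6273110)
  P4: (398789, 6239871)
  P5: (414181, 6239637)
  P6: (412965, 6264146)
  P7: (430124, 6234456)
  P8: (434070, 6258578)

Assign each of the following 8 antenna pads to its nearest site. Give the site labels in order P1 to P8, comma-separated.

P1 → Y (d²=215068418.00)
P2 → L (d²=44346490.00)
P3 → H (d²=56571349.00)
P4 → Y (d²=417052577.00)
P5 → Q (d²=145250260.00)
P6 → H (d²=40584805.00)
P7 → Q (d²=60772770.00)
P8 → K (d²=37610845.00)

Y, L, H, Y, Q, H, Q, K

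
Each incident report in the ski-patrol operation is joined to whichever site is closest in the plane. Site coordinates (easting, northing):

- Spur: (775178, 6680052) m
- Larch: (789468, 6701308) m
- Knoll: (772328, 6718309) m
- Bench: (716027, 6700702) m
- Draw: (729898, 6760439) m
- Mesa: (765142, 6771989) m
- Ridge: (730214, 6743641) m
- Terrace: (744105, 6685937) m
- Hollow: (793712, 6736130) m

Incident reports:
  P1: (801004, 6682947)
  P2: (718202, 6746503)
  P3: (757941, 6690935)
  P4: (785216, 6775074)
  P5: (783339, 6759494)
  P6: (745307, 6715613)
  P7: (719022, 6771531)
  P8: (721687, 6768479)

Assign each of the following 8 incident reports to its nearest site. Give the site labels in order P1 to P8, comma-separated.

P1 → Larch (d²=470205617.00)
P2 → Ridge (d²=152479188.00)
P3 → Terrace (d²=216414900.00)
P4 → Mesa (d²=412482701.00)
P5 → Mesa (d²=487255834.00)
P6 → Knoll (d²=737402857.00)
P7 → Draw (d²=241319840.00)
P8 → Draw (d²=132062121.00)

Larch, Ridge, Terrace, Mesa, Mesa, Knoll, Draw, Draw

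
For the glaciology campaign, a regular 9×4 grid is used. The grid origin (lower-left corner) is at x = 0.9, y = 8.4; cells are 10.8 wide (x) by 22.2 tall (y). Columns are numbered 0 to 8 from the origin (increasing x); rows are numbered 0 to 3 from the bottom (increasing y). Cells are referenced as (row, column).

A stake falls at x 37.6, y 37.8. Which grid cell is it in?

(1, 3)

Column index: ⌊(37.6 − 0.9) / 10.8⌋ = ⌊3.398⌋ = 3
Row offset from origin: ⌊(37.8 − 8.4) / 22.2⌋ = ⌊1.324⌋ = 1 → row 1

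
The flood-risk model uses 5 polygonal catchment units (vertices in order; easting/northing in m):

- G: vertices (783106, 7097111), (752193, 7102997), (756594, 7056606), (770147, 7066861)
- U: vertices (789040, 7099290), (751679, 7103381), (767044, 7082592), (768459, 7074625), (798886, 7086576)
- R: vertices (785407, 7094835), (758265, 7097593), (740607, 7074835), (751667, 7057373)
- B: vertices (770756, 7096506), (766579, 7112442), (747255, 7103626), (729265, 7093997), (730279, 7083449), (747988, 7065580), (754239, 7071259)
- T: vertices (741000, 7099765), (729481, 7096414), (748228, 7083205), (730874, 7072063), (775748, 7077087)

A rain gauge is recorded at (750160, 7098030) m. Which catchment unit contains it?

Cast a ray rightward from (750160, 7098030). For each polygon, the edges (by vertex number in listed order) whose endpoints lie on opposite sides of northing = 7098030, where each meets that height, and whether that is right or left of the point:
G: 1–2 at easting≈778279.5 (right), 2–3 at easting≈752664.2 (right) → 2 crossings.
U: 2–3 at easting≈755633.9 (right), 5–1 at easting≈790015.8 (right) → 2 crossings.
R: no edge straddles that height → 0 crossings.
B: 1–2 at easting≈770356.5 (right), 3–4 at easting≈736799.9 (left) → 1 crossing.
T: 1–2 at easting≈735036.0 (left), 5–1 at easting≈743658.4 (left) → 0 crossings.
Only B has an odd count, so the point is inside B.

B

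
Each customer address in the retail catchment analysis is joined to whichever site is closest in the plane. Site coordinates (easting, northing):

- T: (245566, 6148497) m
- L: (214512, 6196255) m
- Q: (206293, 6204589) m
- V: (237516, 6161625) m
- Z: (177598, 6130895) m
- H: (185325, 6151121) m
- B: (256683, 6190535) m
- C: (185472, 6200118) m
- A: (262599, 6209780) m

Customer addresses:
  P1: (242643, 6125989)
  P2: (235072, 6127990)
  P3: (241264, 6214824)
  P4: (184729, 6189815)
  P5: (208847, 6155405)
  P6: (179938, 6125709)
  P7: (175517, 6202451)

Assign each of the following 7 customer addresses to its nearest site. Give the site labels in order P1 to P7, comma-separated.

P1 → T (d²=515153993.00)
P2 → T (d²=530661085.00)
P3 → A (d²=480624161.00)
P4 → C (d²=106703858.00)
P5 → H (d²=571637140.00)
P6 → Z (d²=32370196.00)
P7 → C (d²=104544914.00)

T, T, A, C, H, Z, C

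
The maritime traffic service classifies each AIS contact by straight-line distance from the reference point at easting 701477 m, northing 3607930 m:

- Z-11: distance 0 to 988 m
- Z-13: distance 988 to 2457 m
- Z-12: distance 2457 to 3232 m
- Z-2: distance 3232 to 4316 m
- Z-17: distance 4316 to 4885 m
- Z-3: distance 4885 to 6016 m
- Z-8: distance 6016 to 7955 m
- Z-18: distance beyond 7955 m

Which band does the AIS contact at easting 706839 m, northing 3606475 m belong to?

Z-3

Distance = √((706839−701477)² + (3606475−3607930)²) = √(28751044.000 + 2117025.000) = 5555.904 m.
4885 ≤ 5555.904 < 6016 → Z-3.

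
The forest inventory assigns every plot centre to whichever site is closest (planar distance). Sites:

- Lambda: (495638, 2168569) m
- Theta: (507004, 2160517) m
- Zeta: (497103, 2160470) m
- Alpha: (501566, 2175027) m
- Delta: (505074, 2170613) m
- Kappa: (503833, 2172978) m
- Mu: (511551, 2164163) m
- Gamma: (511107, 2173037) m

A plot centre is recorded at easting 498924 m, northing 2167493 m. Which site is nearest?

Lambda

Squared distances to each site:
Lambda: 11955572.000; Theta: 113950976.000; Zeta: 52638570.000; Alpha: 63741320.000; Delta: 47556900.000; Kappa: 54183506.000; Mu: 170530029.000; Gamma: 179161425.000.
Minimum at Lambda.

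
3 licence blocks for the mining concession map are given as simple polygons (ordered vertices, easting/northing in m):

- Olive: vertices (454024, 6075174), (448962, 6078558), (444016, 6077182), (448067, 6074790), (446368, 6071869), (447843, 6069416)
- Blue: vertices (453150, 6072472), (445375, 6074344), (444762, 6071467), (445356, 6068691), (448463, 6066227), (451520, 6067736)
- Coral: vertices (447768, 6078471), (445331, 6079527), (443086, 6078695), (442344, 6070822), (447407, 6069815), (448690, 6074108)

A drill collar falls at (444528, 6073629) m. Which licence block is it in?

Cast a ray rightward from (444528, 6073629). For each polygon, the edges (by vertex number in listed order) whose endpoints lie on opposite sides of northing = 6073629, where each meets that height, and whether that is right or left of the point:
Olive: 4–5 at easting≈447391.7 (right), 6–1 at easting≈452365.5 (right) → 2 crossings.
Blue: 1–2 at easting≈448344.6 (right), 2–3 at easting≈445222.7 (right) → 2 crossings.
Coral: 3–4 at easting≈442608.5 (left), 5–6 at easting≈448546.8 (right) → 1 crossing.
Only Coral has an odd count, so the point is inside Coral.

Coral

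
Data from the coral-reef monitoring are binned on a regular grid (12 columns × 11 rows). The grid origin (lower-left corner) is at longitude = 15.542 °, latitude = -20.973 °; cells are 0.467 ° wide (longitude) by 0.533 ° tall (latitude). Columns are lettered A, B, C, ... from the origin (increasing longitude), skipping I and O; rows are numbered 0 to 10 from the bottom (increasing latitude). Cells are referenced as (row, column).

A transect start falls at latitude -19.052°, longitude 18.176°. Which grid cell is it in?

Column index: ⌊(18.176 − 15.542) / 0.467⌋ = ⌊5.640⌋ = 5 → column F
Row offset from origin: ⌊(-19.052 − -20.973) / 0.533⌋ = ⌊3.604⌋ = 3 → row 3

(3, F)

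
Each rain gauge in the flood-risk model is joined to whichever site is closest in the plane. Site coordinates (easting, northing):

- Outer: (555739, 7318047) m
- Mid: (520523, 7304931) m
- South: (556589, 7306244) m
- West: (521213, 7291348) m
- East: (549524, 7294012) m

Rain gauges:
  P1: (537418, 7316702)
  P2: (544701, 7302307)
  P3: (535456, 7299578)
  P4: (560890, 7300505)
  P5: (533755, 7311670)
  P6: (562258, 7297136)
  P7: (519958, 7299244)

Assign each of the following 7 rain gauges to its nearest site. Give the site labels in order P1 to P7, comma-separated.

Outer, East, East, South, Mid, South, Mid

P1 → Outer (d²=337468066.00)
P2 → East (d²=92068354.00)
P3 → East (d²=228888980.00)
P4 → South (d²=51434722.00)
P5 → Mid (d²=220499945.00)
P6 → South (d²=115093225.00)
P7 → Mid (d²=32661194.00)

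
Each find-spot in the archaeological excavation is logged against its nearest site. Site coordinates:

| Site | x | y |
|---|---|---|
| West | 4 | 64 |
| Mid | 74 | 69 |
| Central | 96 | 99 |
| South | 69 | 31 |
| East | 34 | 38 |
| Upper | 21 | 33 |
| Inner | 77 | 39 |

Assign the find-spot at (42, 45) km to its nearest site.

East

Squared distances to each site:
West: 1805.000; Mid: 1600.000; Central: 5832.000; South: 925.000; East: 113.000; Upper: 585.000; Inner: 1261.000.
Minimum at East.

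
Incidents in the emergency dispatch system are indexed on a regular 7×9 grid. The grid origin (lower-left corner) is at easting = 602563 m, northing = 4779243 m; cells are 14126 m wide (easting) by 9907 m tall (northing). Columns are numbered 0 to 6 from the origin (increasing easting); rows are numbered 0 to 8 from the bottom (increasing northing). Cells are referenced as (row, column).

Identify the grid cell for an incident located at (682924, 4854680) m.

Column index: ⌊(682924 − 602563) / 14126⌋ = ⌊5.689⌋ = 5
Row offset from origin: ⌊(4854680 − 4779243) / 9907⌋ = ⌊7.615⌋ = 7 → row 7

(7, 5)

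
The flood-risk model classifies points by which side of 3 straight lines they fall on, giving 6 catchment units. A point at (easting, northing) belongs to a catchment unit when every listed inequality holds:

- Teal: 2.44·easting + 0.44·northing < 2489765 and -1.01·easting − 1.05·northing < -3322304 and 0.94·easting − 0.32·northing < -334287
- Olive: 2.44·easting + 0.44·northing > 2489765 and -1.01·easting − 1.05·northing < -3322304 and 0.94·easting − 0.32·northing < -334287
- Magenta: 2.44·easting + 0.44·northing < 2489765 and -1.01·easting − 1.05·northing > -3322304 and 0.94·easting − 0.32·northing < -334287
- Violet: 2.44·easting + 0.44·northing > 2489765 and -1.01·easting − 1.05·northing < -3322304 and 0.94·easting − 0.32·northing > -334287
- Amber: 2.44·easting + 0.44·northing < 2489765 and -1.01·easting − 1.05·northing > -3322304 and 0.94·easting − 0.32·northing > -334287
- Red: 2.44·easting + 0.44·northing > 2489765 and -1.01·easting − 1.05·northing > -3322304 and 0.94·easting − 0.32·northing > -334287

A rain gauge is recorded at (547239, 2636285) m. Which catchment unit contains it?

2.44·547239 + 0.44·2636285 = 2495228.560, which is > 2489765
-1.01·547239 − 1.05·2636285 = -3320810.640, which is > -3322304
0.94·547239 − 0.32·2636285 = -329206.540, which is > -334287
This sign pattern matches Red.

Red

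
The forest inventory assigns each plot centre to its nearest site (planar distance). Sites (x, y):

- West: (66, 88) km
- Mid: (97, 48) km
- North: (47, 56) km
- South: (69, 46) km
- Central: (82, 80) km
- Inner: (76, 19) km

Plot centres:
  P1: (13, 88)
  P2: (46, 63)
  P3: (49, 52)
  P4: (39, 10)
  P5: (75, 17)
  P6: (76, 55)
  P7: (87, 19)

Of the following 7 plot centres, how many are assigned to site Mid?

P1 → North
P2 → North
P3 → North
P4 → Inner
P5 → Inner
P6 → South
P7 → Inner
0 of the 7 go to Mid.

0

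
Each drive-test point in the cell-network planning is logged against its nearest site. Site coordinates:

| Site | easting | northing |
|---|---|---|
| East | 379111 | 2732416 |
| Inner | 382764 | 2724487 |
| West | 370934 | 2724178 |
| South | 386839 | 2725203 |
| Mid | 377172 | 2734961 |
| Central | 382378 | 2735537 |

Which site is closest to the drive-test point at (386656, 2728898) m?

South

Squared distances to each site:
East: 69303349.000; Inner: 34604585.000; West: 269459684.000; South: 13686514.000; Mid: 126706225.000; Central: 62377605.000.
Minimum at South.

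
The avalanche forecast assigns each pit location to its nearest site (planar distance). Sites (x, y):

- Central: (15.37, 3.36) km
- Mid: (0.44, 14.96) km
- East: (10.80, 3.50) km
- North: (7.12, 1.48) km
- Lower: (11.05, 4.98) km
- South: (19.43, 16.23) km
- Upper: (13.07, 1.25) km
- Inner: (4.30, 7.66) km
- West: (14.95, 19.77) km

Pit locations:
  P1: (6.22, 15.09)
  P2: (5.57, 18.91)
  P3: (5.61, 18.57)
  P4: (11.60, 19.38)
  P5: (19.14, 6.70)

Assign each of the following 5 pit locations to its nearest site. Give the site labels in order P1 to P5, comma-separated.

Mid, Mid, Mid, West, Central

P1 → Mid (d²=33.43)
P2 → Mid (d²=41.92)
P3 → Mid (d²=39.76)
P4 → West (d²=11.37)
P5 → Central (d²=25.37)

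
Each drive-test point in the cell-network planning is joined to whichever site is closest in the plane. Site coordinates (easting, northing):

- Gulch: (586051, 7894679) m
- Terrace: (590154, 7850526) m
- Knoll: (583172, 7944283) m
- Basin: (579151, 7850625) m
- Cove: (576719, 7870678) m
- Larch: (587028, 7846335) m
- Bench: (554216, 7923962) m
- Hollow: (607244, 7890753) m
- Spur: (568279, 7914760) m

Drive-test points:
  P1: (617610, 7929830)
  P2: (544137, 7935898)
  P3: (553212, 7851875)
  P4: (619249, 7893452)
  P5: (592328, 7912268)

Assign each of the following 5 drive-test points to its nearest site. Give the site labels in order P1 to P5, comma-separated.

Knoll, Bench, Basin, Hollow, Gulch

P1 → Knoll (d²=1394865053.00)
P2 → Bench (d²=244054337.00)
P3 → Basin (d²=674394221.00)
P4 → Hollow (d²=151404626.00)
P5 → Gulch (d²=348773650.00)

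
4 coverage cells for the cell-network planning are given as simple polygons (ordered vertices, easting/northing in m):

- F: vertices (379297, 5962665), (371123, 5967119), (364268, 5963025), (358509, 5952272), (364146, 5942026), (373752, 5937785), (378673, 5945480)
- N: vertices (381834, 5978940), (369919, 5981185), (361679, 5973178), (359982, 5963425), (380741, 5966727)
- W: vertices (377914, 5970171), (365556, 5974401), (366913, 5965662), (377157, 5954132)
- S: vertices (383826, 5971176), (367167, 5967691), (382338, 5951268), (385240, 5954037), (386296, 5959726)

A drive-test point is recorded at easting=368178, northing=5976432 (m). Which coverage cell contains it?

N

Cast a ray rightward from (368178, 5976432). For each polygon, the edges (by vertex number in listed order) whose endpoints lie on opposite sides of northing = 5976432, where each meets that height, and whether that is right or left of the point:
F: no edge straddles that height → 0 crossings.
N: 2–3 at easting≈365027.7 (left), 5–1 at easting≈381609.5 (right) → 1 crossing.
W: no edge straddles that height → 0 crossings.
S: no edge straddles that height → 0 crossings.
Only N has an odd count, so the point is inside N.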